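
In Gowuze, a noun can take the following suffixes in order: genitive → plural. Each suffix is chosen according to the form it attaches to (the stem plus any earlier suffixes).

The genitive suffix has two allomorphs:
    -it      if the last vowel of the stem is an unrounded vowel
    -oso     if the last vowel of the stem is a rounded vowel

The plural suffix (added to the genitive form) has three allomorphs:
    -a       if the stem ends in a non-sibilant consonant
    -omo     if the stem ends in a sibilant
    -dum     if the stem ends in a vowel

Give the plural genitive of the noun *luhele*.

Since the last vowel of *luhele* is /e/ (an unrounded vowel), it takes -it, giving *luheleit*.
Since the final sound of the genitive form *luheleit* is /t/ (a non-sibilant consonant), it takes -a, giving *luheleita*.

luheleita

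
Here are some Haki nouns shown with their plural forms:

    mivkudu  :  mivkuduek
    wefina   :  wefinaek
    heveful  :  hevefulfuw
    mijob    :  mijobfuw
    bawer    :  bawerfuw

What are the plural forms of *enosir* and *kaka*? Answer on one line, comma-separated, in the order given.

Looking at the final sound of each stem: -fuw when the stem ends in a consonant (*heveful*, *mijob*, *bawer*); -ek when the stem ends in a vowel (*mivkudu*, *wefina*).
*enosir* — final sound /r/ (a consonant) → -fuw → *enosirfuw*.
*kaka*: final sound = /a/, a vowel → -ek → *kakaek*.

enosirfuw, kakaek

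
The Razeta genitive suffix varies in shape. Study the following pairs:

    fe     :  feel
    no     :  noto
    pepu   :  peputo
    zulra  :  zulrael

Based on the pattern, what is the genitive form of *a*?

ael

The pattern is rounding harmony: -to when the last vowel of the stem is a rounded vowel (*no*, *pepu*); -el when the last vowel of the stem is an unrounded vowel (*fe*, *zulra*).
Since the last vowel of *a* is /a/ (an unrounded vowel), it takes -el, giving *ael*.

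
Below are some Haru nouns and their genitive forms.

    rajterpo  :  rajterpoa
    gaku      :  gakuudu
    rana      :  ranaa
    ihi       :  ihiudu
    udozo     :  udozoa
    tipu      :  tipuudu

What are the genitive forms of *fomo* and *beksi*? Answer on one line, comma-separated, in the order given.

The pattern is height harmony: -udu when the last vowel of the stem is a high vowel (*gaku*, *ihi*, *tipu*); -a when the last vowel of the stem is a non-high vowel (*rajterpo*, *rana*, *udozo*).
The last vowel of *fomo* is /o/, which is a non-high vowel, so the suffix is -a, giving *fomoa*.
The last vowel of *beksi* is /i/, which is a high vowel, so the suffix is -udu, giving *beksiudu*.

fomoa, beksiudu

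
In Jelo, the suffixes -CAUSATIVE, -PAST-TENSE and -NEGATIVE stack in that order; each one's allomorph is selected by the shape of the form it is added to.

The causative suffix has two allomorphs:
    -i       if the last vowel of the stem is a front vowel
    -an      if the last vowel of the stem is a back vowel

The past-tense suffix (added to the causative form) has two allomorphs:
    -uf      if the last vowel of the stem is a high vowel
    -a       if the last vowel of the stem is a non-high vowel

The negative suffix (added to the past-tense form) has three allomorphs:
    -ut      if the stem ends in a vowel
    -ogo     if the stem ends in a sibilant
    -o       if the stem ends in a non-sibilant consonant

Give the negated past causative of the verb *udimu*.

*udimu*: last vowel = /u/, a back vowel → -an → *udimuan*.
Since the last vowel of the causative form *udimuan* is /a/ (a non-high vowel), it takes -a, giving *udimuana*.
The past-tense form *udimuana*: final sound = /a/, a vowel → -ut → *udimuanaut*.

udimuanaut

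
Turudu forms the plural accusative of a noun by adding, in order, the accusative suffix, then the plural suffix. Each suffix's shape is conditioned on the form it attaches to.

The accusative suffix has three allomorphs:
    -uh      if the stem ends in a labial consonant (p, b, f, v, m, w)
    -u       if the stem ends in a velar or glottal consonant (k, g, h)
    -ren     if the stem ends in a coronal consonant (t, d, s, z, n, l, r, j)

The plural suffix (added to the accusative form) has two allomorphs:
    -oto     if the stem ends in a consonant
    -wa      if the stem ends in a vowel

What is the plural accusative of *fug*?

Since the final consonant of *fug* is /g/ (velar/glottal), it takes -u, giving *fugu*.
The accusative form *fugu* — final sound /u/ (a vowel) → -wa → *fuguwa*.

fuguwa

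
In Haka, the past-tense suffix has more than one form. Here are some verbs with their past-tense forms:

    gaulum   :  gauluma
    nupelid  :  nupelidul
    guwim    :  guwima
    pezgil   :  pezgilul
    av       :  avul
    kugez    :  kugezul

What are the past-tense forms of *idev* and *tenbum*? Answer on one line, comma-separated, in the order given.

idevul, tenbuma

Looking at the final consonant of each stem: -a when the stem ends in a nasal (*gaulum*, *guwim*); -ul when the stem ends in a non-nasal consonant (*nupelid*, *pezgil*, *av*, *kugez*).
*idev*: final consonant = /v/, non-nasal → -ul → *idevul*.
Since the final consonant of *tenbum* is /m/ (a nasal), it takes -a, giving *tenbuma*.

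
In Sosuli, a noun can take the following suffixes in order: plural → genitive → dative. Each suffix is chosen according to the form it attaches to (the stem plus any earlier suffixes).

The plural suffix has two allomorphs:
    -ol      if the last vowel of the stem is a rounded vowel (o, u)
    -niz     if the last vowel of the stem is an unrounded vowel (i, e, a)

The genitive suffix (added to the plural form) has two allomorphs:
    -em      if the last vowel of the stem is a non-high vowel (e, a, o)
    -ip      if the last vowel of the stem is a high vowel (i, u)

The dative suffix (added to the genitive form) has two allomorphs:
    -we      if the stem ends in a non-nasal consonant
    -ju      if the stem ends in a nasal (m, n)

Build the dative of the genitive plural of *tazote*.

tazotenizipwe

The last vowel of *tazote* is /e/, which is an unrounded vowel, so the plural suffix is -niz, giving *tazoteniz*.
The plural form *tazoteniz* — last vowel /i/ (a high vowel) → -ip → *tazotenizip*.
The final consonant of the genitive form *tazotenizip* is /p/, which is non-nasal, so the dative suffix is -we, giving *tazotenizipwe*.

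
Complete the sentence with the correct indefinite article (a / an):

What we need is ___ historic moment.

The indefinite article is chosen by the initial *sound* of the following word, not its spelling.
*historic* begins with the sound /h/ (h is pronounced in standard usage) — a consonant sound.
So the article is *a*: What we need is a historic moment.

a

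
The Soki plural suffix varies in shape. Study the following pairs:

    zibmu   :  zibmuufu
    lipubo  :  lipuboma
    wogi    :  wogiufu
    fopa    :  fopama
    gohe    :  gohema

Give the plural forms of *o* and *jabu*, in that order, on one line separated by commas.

The suffix is conditioned by the last vowel: -ufu when the last vowel of the stem is a high vowel (*zibmu*, *wogi*); -ma when the last vowel of the stem is a non-high vowel (*lipubo*, *fopa*, *gohe*).
*o*: last vowel = /o/, a non-high vowel → -ma → *oma*.
The last vowel of *jabu* is /u/, which is a high vowel, so the suffix is -ufu, giving *jabuufu*.

oma, jabuufu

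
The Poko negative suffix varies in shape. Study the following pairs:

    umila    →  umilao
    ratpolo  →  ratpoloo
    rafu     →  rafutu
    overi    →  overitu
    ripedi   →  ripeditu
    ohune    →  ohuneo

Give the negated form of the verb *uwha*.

The pattern is height harmony: -tu when the last vowel of the stem is a high vowel (*rafu*, *overi*, *ripedi*); -o when the last vowel of the stem is a non-high vowel (*umila*, *ratpolo*, *ohune*).
*uwha* — last vowel /a/ (a non-high vowel) → -o → *uwhao*.

uwhao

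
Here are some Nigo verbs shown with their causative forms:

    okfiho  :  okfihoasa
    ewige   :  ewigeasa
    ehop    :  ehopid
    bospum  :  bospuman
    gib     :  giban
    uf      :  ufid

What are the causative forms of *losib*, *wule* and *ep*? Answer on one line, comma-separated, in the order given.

Looking at the final sound of each stem: -id when the stem ends in a voiceless consonant (*ehop*, *uf*); -an when the stem ends in a voiced consonant (*bospum*, *gib*); -asa when the stem ends in a vowel (*okfiho*, *ewige*).
*losib* — final sound /b/ (a voiced consonant) → -an → *losiban*.
Since the final sound of *wule* is /e/ (a vowel), it takes -asa, giving *wuleasa*.
Since the final sound of *ep* is /p/ (a voiceless consonant), it takes -id, giving *epid*.

losiban, wuleasa, epid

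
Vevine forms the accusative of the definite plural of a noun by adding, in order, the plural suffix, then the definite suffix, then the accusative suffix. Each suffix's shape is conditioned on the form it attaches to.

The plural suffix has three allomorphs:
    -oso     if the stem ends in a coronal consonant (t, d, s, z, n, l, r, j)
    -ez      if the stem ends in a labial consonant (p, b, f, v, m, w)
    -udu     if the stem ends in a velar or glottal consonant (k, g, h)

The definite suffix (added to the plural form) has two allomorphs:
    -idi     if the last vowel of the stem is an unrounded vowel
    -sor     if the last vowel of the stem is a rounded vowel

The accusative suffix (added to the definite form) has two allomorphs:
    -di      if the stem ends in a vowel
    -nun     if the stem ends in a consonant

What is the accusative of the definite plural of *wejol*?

*wejol* — final consonant /l/ (coronal) → -oso → *wejoloso*.
The plural form *wejoloso* — last vowel /o/ (a rounded vowel) → -sor → *wejolososor*.
The definite form *wejolososor* — final sound /r/ (a consonant) → -nun → *wejolososornun*.

wejolososornun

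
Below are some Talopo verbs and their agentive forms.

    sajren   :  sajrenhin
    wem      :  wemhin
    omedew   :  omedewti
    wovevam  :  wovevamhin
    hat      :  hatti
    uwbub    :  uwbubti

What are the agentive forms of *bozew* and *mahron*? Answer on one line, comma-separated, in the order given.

bozewti, mahronhin

The alternation tracks the final consonant of the stem — -hin when the stem ends in a nasal (*sajren*, *wem*, *wovevam*); -ti when the stem ends in a non-nasal consonant (*omedew*, *hat*, *uwbub*).
*bozew* — final consonant /w/ (non-nasal) → -ti → *bozewti*.
The final consonant of *mahron* is /n/, which is a nasal, so the suffix is -hin, giving *mahronhin*.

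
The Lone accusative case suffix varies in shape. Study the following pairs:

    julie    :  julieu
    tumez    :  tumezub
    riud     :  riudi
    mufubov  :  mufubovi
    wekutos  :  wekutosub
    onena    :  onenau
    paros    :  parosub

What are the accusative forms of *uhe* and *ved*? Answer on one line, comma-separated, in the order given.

The suffix is conditioned by the final sound: -ub when the stem ends in a sibilant (*tumez*, *wekutos*, *paros*); -i when the stem ends in a non-sibilant consonant (*riud*, *mufubov*); -u when the stem ends in a vowel (*julie*, *onena*).
Since the final sound of *uhe* is /e/ (a vowel), it takes -u, giving *uheu*.
The final sound of *ved* is /d/, which is a non-sibilant consonant, so the suffix is -i, giving *vedi*.

uheu, vedi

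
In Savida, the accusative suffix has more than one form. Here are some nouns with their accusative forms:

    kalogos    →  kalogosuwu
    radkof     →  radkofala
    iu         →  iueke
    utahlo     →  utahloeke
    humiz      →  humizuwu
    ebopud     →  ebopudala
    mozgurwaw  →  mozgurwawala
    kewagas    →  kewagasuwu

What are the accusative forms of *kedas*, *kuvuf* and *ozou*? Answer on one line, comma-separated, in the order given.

Looking at the final sound of each stem: -uwu when the stem ends in a sibilant (*kalogos*, *humiz*, *kewagas*); -ala when the stem ends in a non-sibilant consonant (*radkof*, *ebopud*, *mozgurwaw*); -eke when the stem ends in a vowel (*iu*, *utahlo*).
Since the final sound of *kedas* is /s/ (a sibilant), it takes -uwu, giving *kedasuwu*.
The final sound of *kuvuf* is /f/, which is a non-sibilant consonant, so the suffix is -ala, giving *kuvufala*.
Since the final sound of *ozou* is /u/ (a vowel), it takes -eke, giving *ozoueke*.

kedasuwu, kuvufala, ozoueke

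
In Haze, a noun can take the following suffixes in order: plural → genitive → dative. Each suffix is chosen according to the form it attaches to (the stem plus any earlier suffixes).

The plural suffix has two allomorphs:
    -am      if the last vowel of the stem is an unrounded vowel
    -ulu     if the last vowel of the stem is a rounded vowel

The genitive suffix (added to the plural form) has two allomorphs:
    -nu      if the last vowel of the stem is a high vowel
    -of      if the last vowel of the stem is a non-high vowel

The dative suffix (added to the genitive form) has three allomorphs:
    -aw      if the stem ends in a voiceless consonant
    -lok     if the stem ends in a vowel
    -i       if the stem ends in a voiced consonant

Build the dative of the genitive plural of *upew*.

The last vowel of *upew* is /e/, which is an unrounded vowel, so the plural suffix is -am, giving *upewam*.
Since the last vowel of the plural form *upewam* is /a/ (a non-high vowel), it takes -of, giving *upewamof*.
The genitive form *upewamof*: final sound = /f/, a voiceless consonant → -aw → *upewamofaw*.

upewamofaw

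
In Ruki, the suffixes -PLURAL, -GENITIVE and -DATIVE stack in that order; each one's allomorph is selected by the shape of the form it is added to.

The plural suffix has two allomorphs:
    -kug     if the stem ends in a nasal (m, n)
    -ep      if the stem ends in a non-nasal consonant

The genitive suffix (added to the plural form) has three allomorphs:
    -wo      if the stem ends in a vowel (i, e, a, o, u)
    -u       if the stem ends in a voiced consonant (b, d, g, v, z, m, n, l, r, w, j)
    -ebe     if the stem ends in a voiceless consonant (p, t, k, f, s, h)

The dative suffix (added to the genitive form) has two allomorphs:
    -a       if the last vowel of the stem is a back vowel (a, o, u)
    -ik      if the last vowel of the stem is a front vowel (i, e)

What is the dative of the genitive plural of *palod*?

palodepebeik

The final consonant of *palod* is /d/, which is non-nasal, so the plural suffix is -ep, giving *palodep*.
The plural form *palodep*: final sound = /p/, a voiceless consonant → -ebe → *palodepebe*.
The last vowel of the genitive form *palodepebe* is /e/, which is a front vowel, so the dative suffix is -ik, giving *palodepebeik*.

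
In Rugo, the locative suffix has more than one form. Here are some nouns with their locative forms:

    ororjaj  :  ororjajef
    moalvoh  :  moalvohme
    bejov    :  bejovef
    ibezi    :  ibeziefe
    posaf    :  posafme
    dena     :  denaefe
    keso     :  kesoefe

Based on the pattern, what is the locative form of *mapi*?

The pattern is voicing of the final sound: -me when the stem ends in a voiceless consonant (*moalvoh*, *posaf*); -ef when the stem ends in a voiced consonant (*ororjaj*, *bejov*); -efe when the stem ends in a vowel (*ibezi*, *dena*, *keso*).
*mapi* — final sound /i/ (a vowel) → -efe → *mapiefe*.

mapiefe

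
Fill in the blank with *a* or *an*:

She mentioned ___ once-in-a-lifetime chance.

a

The indefinite article is chosen by the initial *sound* of the following word, not its spelling.
*once-in-a-lifetime* begins with the sound /wʌ/ (*once* pronounced with initial /w/) — a consonant sound.
So the article is *a*: She mentioned a once-in-a-lifetime chance.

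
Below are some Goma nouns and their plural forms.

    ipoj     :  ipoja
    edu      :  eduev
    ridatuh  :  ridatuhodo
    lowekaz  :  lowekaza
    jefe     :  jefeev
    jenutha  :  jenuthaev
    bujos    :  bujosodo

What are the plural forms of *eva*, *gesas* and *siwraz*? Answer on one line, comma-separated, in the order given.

evaev, gesasodo, siwraza

The alternation tracks the final sound of the stem — -odo when the stem ends in a voiceless consonant (*ridatuh*, *bujos*); -a when the stem ends in a voiced consonant (*ipoj*, *lowekaz*); -ev when the stem ends in a vowel (*edu*, *jefe*, *jenutha*).
*eva*: final sound = /a/, a vowel → -ev → *evaev*.
*gesas* — final sound /s/ (a voiceless consonant) → -odo → *gesasodo*.
Since the final sound of *siwraz* is /z/ (a voiced consonant), it takes -a, giving *siwraza*.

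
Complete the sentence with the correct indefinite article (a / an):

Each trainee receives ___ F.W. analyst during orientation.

an

The indefinite article is chosen by the initial *sound* of the following word, not its spelling.
The initialism *F.W.* is read letter by letter; the first letter, F, is pronounced /ɛf/, which begins with a vowel sound.
So the article is *an*: Each trainee receives an F.W. analyst during orientation.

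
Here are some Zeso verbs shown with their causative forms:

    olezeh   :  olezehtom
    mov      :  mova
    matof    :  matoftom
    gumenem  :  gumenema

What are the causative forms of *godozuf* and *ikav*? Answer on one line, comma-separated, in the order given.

godozuftom, ikava

The alternation tracks the final consonant of the stem — -tom when the stem ends in a voiceless consonant (*olezeh*, *matof*); -a when the stem ends in a voiced consonant (*mov*, *gumenem*).
The final consonant of *godozuf* is /f/, which is voiceless, so the suffix is -tom, giving *godozuftom*.
Since the final consonant of *ikav* is /v/ (voiced), it takes -a, giving *ikava*.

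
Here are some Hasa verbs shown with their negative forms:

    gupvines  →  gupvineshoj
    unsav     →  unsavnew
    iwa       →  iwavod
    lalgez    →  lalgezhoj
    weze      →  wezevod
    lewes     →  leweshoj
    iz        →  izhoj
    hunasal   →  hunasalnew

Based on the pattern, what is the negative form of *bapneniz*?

The suffix is conditioned by the final sound: -hoj when the stem ends in a sibilant (*gupvines*, *lalgez*, *lewes*, *iz*); -new when the stem ends in a non-sibilant consonant (*unsav*, *hunasal*); -vod when the stem ends in a vowel (*iwa*, *weze*).
*bapneniz* — final sound /z/ (a sibilant) → -hoj → *bapnenizhoj*.

bapnenizhoj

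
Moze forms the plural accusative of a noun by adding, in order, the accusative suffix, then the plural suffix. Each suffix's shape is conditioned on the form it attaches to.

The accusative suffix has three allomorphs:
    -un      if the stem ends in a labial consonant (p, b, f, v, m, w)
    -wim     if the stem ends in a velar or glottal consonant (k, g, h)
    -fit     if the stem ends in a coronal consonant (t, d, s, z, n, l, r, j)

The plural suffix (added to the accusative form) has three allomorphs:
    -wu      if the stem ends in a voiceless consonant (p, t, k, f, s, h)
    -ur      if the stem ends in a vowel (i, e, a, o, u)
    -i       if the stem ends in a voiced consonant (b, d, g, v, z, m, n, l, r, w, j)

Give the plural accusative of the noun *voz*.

*voz*: final consonant = /z/, coronal → -fit → *vozfit*.
The final sound of the accusative form *vozfit* is /t/, which is a voiceless consonant, so the plural suffix is -wu, giving *vozfitwu*.

vozfitwu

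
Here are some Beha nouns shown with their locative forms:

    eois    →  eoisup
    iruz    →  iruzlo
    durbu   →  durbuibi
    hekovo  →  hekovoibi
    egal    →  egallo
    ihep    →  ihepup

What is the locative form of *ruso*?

rusoibi

The alternation tracks the final sound of the stem — -up when the stem ends in a voiceless consonant (*eois*, *ihep*); -lo when the stem ends in a voiced consonant (*iruz*, *egal*); -ibi when the stem ends in a vowel (*durbu*, *hekovo*).
The final sound of *ruso* is /o/, which is a vowel, so the suffix is -ibi, giving *rusoibi*.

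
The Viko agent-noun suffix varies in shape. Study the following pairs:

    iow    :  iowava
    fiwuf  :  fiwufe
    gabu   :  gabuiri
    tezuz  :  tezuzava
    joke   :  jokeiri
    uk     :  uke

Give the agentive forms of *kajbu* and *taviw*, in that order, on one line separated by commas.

kajbuiri, taviwava

Looking at the final sound of each stem: -e when the stem ends in a voiceless consonant (*fiwuf*, *uk*); -ava when the stem ends in a voiced consonant (*iow*, *tezuz*); -iri when the stem ends in a vowel (*gabu*, *joke*).
*kajbu* — final sound /u/ (a vowel) → -iri → *kajbuiri*.
*taviw*: final sound = /w/, a voiced consonant → -ava → *taviwava*.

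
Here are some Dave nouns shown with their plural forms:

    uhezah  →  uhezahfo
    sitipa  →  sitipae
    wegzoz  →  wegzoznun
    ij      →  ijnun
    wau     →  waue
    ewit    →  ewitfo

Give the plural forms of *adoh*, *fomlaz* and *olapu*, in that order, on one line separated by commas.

adohfo, fomlaznun, olapue

The pattern is voicing of the final sound: -fo when the stem ends in a voiceless consonant (*uhezah*, *ewit*); -nun when the stem ends in a voiced consonant (*wegzoz*, *ij*); -e when the stem ends in a vowel (*sitipa*, *wau*).
*adoh* — final sound /h/ (a voiceless consonant) → -fo → *adohfo*.
Since the final sound of *fomlaz* is /z/ (a voiced consonant), it takes -nun, giving *fomlaznun*.
The final sound of *olapu* is /u/, which is a vowel, so the suffix is -e, giving *olapue*.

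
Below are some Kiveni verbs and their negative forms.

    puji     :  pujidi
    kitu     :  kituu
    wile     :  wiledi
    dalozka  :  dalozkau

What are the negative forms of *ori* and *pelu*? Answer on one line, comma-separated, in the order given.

The suffix is conditioned by the last vowel: -di when the last vowel of the stem is a front vowel (*puji*, *wile*); -u when the last vowel of the stem is a back vowel (*kitu*, *dalozka*).
Since the last vowel of *ori* is /i/ (a front vowel), it takes -di, giving *oridi*.
*pelu* — last vowel /u/ (a back vowel) → -u → *peluu*.

oridi, peluu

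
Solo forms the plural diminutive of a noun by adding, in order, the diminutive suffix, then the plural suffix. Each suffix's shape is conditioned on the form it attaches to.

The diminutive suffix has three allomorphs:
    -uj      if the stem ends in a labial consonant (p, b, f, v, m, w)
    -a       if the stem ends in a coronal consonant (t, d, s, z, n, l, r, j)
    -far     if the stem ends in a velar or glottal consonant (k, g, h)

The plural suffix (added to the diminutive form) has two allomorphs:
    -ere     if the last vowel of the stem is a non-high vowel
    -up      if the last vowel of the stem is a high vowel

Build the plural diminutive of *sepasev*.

sepasevujup

*sepasev* — final consonant /v/ (labial) → -uj → *sepasevuj*.
The last vowel of the diminutive form *sepasevuj* is /u/, which is a high vowel, so the plural suffix is -up, giving *sepasevujup*.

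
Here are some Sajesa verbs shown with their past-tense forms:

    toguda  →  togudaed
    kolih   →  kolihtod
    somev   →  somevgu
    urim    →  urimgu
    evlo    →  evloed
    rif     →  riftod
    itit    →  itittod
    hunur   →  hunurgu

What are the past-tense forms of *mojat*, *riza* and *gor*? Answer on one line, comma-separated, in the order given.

mojattod, rizaed, gorgu

The suffix is conditioned by the final sound: -tod when the stem ends in a voiceless consonant (*kolih*, *rif*, *itit*); -gu when the stem ends in a voiced consonant (*somev*, *urim*, *hunur*); -ed when the stem ends in a vowel (*toguda*, *evlo*).
*mojat*: final sound = /t/, a voiceless consonant → -tod → *mojattod*.
Since the final sound of *riza* is /a/ (a vowel), it takes -ed, giving *rizaed*.
The final sound of *gor* is /r/, which is a voiced consonant, so the suffix is -gu, giving *gorgu*.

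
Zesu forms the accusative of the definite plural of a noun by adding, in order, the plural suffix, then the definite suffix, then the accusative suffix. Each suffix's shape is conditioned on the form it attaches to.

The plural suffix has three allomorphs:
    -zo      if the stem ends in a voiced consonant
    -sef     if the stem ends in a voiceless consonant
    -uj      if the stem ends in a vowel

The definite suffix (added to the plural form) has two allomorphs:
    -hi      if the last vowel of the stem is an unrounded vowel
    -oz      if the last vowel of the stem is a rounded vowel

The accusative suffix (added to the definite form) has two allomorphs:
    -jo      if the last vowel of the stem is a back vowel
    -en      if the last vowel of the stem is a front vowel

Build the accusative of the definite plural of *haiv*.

Since the final sound of *haiv* is /v/ (a voiced consonant), it takes -zo, giving *haivzo*.
The plural form *haivzo* — last vowel /o/ (a rounded vowel) → -oz → *haivzooz*.
The last vowel of the definite form *haivzooz* is /o/, which is a back vowel, so the accusative suffix is -jo, giving *haivzoozjo*.

haivzoozjo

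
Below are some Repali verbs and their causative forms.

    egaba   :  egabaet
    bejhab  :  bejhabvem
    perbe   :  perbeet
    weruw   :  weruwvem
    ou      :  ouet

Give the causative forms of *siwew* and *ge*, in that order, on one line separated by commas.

The suffix is conditioned by the final sound: -vem when the stem ends in a consonant (*bejhab*, *weruw*); -et when the stem ends in a vowel (*egaba*, *perbe*, *ou*).
*siwew*: final sound = /w/, a consonant → -vem → *siwewvem*.
*ge* — final sound /e/ (a vowel) → -et → *geet*.

siwewvem, geet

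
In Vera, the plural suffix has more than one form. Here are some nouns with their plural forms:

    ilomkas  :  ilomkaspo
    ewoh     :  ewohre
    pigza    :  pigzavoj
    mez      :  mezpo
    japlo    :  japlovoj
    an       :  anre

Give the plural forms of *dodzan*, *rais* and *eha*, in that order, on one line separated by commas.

The suffix is conditioned by the final sound: -po when the stem ends in a sibilant (*ilomkas*, *mez*); -re when the stem ends in a non-sibilant consonant (*ewoh*, *an*); -voj when the stem ends in a vowel (*pigza*, *japlo*).
The final sound of *dodzan* is /n/, which is a non-sibilant consonant, so the suffix is -re, giving *dodzanre*.
*rais*: final sound = /s/, a sibilant → -po → *raispo*.
*eha* — final sound /a/ (a vowel) → -voj → *ehavoj*.

dodzanre, raispo, ehavoj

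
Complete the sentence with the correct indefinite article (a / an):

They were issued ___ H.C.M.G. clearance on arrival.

The indefinite article is chosen by the initial *sound* of the following word, not its spelling.
The initialism *H.C.M.G.* is read letter by letter; the first letter, H, is pronounced /eɪtʃ/, which begins with a vowel sound.
So the article is *an*: They were issued an H.C.M.G. clearance on arrival.

an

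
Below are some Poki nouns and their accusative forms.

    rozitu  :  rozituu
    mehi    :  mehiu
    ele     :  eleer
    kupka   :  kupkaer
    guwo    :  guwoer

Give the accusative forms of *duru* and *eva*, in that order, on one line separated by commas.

duruu, evaer

Looking at the last vowel of each stem: -u when the last vowel of the stem is a high vowel (*rozitu*, *mehi*); -er when the last vowel of the stem is a non-high vowel (*ele*, *kupka*, *guwo*).
*duru* — last vowel /u/ (a high vowel) → -u → *duruu*.
*eva* — last vowel /a/ (a non-high vowel) → -er → *evaer*.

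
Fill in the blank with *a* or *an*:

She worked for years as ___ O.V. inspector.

an

The indefinite article is chosen by the initial *sound* of the following word, not its spelling.
The initialism *O.V.* is read letter by letter; the first letter, O, is pronounced /oʊ/, which begins with a vowel sound.
So the article is *an*: She worked for years as an O.V. inspector.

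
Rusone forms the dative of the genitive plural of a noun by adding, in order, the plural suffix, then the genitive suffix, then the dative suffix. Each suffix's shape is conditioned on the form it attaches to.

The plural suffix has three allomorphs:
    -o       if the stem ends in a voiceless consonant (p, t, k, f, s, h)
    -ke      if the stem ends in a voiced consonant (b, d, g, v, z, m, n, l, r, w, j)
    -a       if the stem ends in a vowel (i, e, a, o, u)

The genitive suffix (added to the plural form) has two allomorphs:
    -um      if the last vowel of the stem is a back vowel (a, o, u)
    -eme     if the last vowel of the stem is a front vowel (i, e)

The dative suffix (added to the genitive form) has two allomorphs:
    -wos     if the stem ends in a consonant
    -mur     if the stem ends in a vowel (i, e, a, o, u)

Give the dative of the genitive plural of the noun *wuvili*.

*wuvili* — final sound /i/ (a vowel) → -a → *wuvilia*.
The plural form *wuvilia* — last vowel /a/ (a back vowel) → -um → *wuviliaum*.
Since the final sound of the genitive form *wuviliaum* is /m/ (a consonant), it takes -wos, giving *wuviliaumwos*.

wuviliaumwos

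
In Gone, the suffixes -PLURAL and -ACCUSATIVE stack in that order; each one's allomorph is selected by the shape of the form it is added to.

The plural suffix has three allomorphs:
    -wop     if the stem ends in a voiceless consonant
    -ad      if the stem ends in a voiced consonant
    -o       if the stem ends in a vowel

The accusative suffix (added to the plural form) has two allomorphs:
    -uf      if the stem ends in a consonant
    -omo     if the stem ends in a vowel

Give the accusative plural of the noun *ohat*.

ohatwopuf

Since the final sound of *ohat* is /t/ (a voiceless consonant), it takes -wop, giving *ohatwop*.
Since the final sound of the plural form *ohatwop* is /p/ (a consonant), it takes -uf, giving *ohatwopuf*.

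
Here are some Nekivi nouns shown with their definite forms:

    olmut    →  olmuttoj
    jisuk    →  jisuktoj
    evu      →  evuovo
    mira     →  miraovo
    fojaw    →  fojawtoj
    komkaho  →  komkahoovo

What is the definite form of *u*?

uovo

Looking at the final sound of each stem: -toj when the stem ends in a consonant (*olmut*, *jisuk*, *fojaw*); -ovo when the stem ends in a vowel (*evu*, *mira*, *komkaho*).
The final sound of *u* is /u/, which is a vowel, so the suffix is -ovo, giving *uovo*.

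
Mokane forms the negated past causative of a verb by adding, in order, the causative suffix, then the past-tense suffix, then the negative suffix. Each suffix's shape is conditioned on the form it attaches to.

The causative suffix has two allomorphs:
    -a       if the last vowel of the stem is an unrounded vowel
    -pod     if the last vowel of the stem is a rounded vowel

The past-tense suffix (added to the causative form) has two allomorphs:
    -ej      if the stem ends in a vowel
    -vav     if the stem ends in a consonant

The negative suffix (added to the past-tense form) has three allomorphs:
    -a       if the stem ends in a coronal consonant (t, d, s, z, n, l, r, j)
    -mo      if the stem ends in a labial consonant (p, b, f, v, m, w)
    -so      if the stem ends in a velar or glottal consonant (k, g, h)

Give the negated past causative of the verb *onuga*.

*onuga*: last vowel = /a/, an unrounded vowel → -a → *onugaa*.
The final sound of the causative form *onugaa* is /a/, which is a vowel, so the past-tense suffix is -ej, giving *onugaaej*.
The past-tense form *onugaaej*: final consonant = /j/, coronal → -a → *onugaaeja*.

onugaaeja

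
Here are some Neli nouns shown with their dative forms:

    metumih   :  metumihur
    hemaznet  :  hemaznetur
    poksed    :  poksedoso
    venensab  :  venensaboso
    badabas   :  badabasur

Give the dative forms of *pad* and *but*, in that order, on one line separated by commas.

padoso, butur

The pattern is voicing of the final consonant: -ur when the stem ends in a voiceless consonant (*metumih*, *hemaznet*, *badabas*); -oso when the stem ends in a voiced consonant (*poksed*, *venensab*).
The final consonant of *pad* is /d/, which is voiced, so the suffix is -oso, giving *padoso*.
*but*: final consonant = /t/, voiceless → -ur → *butur*.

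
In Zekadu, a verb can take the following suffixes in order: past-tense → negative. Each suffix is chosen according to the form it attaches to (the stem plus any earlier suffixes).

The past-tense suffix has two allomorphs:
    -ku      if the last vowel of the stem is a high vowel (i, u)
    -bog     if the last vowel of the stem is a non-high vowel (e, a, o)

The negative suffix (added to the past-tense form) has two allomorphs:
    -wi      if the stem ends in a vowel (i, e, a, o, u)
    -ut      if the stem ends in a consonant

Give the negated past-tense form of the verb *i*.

ikuwi

Since the last vowel of *i* is /i/ (a high vowel), it takes -ku, giving *iku*.
Since the final sound of the past-tense form *iku* is /u/ (a vowel), it takes -wi, giving *ikuwi*.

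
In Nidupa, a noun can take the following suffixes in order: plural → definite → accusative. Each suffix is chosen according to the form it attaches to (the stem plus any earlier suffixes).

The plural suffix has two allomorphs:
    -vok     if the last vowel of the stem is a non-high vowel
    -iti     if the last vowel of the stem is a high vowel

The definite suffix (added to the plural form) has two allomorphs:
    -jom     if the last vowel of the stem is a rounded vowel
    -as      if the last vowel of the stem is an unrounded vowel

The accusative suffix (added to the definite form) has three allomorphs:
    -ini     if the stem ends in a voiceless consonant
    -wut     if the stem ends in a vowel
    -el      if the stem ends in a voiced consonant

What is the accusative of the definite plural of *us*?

usitiasini

Since the last vowel of *us* is /u/ (a high vowel), it takes -iti, giving *usiti*.
The last vowel of the plural form *usiti* is /i/, which is an unrounded vowel, so the definite suffix is -as, giving *usitias*.
The definite form *usitias* — final sound /s/ (a voiceless consonant) → -ini → *usitiasini*.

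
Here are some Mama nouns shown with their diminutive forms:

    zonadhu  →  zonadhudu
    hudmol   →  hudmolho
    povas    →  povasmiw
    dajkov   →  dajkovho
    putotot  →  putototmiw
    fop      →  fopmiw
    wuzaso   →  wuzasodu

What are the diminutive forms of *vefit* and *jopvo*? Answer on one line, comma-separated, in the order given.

The pattern is voicing of the final sound: -miw when the stem ends in a voiceless consonant (*povas*, *putotot*, *fop*); -ho when the stem ends in a voiced consonant (*hudmol*, *dajkov*); -du when the stem ends in a vowel (*zonadhu*, *wuzaso*).
Since the final sound of *vefit* is /t/ (a voiceless consonant), it takes -miw, giving *vefitmiw*.
*jopvo* — final sound /o/ (a vowel) → -du → *jopvodu*.

vefitmiw, jopvodu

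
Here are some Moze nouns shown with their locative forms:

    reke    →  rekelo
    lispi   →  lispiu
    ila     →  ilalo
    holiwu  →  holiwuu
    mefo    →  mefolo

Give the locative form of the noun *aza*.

azalo

Looking at the last vowel of each stem: -u when the last vowel of the stem is a high vowel (*lispi*, *holiwu*); -lo when the last vowel of the stem is a non-high vowel (*reke*, *ila*, *mefo*).
*aza*: last vowel = /a/, a non-high vowel → -lo → *azalo*.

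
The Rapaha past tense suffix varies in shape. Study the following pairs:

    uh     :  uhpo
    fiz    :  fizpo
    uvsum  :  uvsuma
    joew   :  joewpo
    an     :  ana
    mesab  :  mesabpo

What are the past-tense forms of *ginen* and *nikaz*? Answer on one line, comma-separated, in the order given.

Looking at the final consonant of each stem: -a when the stem ends in a nasal (*uvsum*, *an*); -po when the stem ends in a non-nasal consonant (*uh*, *fiz*, *joew*, *mesab*).
*ginen* — final consonant /n/ (a nasal) → -a → *ginena*.
The final consonant of *nikaz* is /z/, which is non-nasal, so the suffix is -po, giving *nikazpo*.

ginena, nikazpo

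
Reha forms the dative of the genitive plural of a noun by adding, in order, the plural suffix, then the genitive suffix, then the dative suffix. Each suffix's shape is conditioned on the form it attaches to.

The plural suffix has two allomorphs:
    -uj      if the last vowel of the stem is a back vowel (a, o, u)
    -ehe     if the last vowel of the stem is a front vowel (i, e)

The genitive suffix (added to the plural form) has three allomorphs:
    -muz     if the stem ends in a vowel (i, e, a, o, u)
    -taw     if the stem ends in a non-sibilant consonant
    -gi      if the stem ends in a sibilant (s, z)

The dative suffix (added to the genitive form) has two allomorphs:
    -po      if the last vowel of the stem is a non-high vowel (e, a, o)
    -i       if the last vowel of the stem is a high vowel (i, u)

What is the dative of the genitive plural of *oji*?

Since the last vowel of *oji* is /i/ (a front vowel), it takes -ehe, giving *ojiehe*.
The final sound of the plural form *ojiehe* is /e/, which is a vowel, so the genitive suffix is -muz, giving *ojiehemuz*.
The genitive form *ojiehemuz*: last vowel = /u/, a high vowel → -i → *ojiehemuzi*.

ojiehemuzi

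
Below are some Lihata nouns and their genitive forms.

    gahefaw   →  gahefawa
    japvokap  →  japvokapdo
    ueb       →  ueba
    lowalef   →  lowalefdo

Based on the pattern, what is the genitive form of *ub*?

Looking at the final consonant of each stem: -do when the stem ends in a voiceless consonant (*japvokap*, *lowalef*); -a when the stem ends in a voiced consonant (*gahefaw*, *ueb*).
*ub* — final consonant /b/ (voiced) → -a → *uba*.

uba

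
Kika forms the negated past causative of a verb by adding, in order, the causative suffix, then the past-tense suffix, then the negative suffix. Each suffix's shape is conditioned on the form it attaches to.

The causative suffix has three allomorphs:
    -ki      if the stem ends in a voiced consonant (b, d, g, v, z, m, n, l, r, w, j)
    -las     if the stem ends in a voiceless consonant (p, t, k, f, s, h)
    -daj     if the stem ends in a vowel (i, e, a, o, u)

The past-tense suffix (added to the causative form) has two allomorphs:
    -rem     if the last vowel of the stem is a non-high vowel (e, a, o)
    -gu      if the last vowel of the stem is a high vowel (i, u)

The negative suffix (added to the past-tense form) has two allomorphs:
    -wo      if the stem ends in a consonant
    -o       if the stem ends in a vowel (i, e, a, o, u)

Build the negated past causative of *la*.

ladajremwo

*la*: final sound = /a/, a vowel → -daj → *ladaj*.
The last vowel of the causative form *ladaj* is /a/, which is a non-high vowel, so the past-tense suffix is -rem, giving *ladajrem*.
The past-tense form *ladajrem*: final sound = /m/, a consonant → -wo → *ladajremwo*.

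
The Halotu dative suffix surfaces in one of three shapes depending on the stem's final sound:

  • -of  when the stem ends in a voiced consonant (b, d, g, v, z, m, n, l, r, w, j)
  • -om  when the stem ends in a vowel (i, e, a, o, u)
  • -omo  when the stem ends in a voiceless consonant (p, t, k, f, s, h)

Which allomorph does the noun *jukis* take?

-omo

*jukis*: final sound = /s/, a voiceless consonant → -omo.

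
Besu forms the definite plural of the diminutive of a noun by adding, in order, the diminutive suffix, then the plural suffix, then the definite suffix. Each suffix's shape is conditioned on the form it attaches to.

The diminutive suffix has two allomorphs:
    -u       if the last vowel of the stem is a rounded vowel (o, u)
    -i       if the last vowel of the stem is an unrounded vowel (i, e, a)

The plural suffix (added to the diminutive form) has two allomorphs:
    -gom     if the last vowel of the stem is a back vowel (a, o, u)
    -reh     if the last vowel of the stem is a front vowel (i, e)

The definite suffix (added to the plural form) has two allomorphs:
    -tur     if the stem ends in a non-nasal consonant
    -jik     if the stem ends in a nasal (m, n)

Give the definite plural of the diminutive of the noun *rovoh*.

rovohugomjik

*rovoh*: last vowel = /o/, a rounded vowel → -u → *rovohu*.
The last vowel of the diminutive form *rovohu* is /u/, which is a back vowel, so the plural suffix is -gom, giving *rovohugom*.
Since the final consonant of the plural form *rovohugom* is /m/ (a nasal), it takes -jik, giving *rovohugomjik*.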